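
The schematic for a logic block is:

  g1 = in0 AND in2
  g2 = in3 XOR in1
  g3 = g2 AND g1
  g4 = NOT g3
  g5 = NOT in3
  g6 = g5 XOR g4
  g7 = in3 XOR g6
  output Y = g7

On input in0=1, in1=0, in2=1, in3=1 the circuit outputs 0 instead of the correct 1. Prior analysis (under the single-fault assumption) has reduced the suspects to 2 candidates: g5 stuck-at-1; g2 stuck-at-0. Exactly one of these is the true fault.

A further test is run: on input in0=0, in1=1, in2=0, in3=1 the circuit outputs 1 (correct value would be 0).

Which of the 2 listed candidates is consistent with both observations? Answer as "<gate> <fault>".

g5 stuck-at-1

Evaluate each candidate on input in0=0, in1=1, in2=0, in3=1:
  g5 stuck-at-1: g1=0, g2=0, g3=0, g4=1, g5=1 [stuck-at-1], g6=0, g7=1 → 1 — matches
  g2 stuck-at-0: g1=0, g2=0 [stuck-at-0], g3=0, g4=1, g5=0, g6=1, g7=0 → 0 — eliminated
Only g5 stuck-at-1 reproduces the observed 1.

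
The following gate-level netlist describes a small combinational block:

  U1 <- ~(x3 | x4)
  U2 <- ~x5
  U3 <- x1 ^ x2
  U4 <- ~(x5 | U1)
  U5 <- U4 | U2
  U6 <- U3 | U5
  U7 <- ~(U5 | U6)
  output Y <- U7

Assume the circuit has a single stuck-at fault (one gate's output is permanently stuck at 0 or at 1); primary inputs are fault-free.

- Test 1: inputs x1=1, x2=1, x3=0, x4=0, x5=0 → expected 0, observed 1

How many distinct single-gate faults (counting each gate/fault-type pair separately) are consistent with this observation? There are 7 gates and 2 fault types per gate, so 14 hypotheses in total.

Fault-free: U1=1, U2=1, U3=0, U4=0, U5=1, U6=1, U7=0 → 0. Observed 1.
  U1 stuck-at-0: output 0 ✗
  U1 stuck-at-1: output 0 ✗
  U2 stuck-at-0: output 1 ✓
  U2 stuck-at-1: output 0 ✗
  U3 stuck-at-0: output 0 ✗
  U3 stuck-at-1: output 0 ✗
  U4 stuck-at-0: output 0 ✗
  U4 stuck-at-1: output 0 ✗
  U5 stuck-at-0: output 1 ✓
  U5 stuck-at-1: output 0 ✗
  U6 stuck-at-0: output 0 ✗
  U6 stuck-at-1: output 0 ✗
  U7 stuck-at-0: output 0 ✗
  U7 stuck-at-1: output 1 ✓
Consistent faults: {U2 stuck-at-0, U5 stuck-at-0, U7 stuck-at-1} — 3 in all.

3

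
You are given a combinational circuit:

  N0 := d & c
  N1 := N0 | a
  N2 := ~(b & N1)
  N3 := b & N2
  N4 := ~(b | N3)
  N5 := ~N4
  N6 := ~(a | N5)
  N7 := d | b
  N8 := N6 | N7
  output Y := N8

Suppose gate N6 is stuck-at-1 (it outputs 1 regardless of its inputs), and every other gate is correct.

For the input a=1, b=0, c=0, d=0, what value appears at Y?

1

Propagate with N6 forced: N0=0, N1=1, N2=1, N3=0, N4=1, N5=0, N6=1 [stuck-at-1], N7=0, N8=1.
So Y = 1. (Without the fault it would be 0.)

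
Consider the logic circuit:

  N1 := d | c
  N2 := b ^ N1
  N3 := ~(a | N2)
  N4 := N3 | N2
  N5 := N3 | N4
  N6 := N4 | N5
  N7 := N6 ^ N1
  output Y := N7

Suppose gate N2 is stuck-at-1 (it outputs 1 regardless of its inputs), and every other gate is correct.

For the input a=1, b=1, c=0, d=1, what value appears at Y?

Propagate with N2 forced: N1=1, N2=1 [stuck-at-1], N3=0, N4=1, N5=1, N6=1, N7=0.
So Y = 0. (Without the fault it would be 1.)

0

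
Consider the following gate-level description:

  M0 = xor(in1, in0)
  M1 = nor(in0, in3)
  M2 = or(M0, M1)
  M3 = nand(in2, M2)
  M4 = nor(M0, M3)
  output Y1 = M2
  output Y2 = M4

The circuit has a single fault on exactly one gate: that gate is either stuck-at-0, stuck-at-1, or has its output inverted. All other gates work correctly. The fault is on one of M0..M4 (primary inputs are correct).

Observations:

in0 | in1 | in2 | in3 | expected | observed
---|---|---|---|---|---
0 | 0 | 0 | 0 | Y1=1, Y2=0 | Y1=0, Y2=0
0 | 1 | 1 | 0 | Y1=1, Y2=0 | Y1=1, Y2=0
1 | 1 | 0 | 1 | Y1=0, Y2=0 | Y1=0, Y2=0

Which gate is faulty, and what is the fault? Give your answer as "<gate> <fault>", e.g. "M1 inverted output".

Fault-free values for test 1 (in0=0, in1=0, in2=0, in3=0): M0=0, M1=1, M2=1, M3=1, M4=0, giving Y1=1, Y2=0. Observed Y1=0, Y2=0.
Test 1: faults giving observed Y1=0, Y2=0 are {M1 stuck-at-0, M1 inverted output, M2 stuck-at-0, M2 inverted output}.
Test 2 (in0=0, in1=1, in2=1, in3=0): fault-free M0=1, M1=1, M2=1, M3=0, M4=0 → Y1=1, Y2=0; observed Y1=1, Y2=0. Eliminates M2 stuck-at-0, M2 inverted output.
Test 3 (in0=1, in1=1, in2=0, in3=1): fault-free M0=0, M1=0, M2=0, M3=1, M4=0 → Y1=0, Y2=0; observed Y1=0, Y2=0. Eliminates M1 inverted output.
Only M1 stuck-at-0 is consistent with every test.

M1 stuck-at-0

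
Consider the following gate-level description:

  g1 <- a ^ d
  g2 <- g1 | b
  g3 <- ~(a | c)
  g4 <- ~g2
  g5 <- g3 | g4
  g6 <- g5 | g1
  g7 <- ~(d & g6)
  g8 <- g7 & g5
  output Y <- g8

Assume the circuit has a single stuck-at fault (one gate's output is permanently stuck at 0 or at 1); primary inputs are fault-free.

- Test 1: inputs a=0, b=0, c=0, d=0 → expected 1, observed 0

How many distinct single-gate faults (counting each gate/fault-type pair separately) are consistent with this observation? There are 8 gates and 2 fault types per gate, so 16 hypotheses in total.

3

Fault-free: g1=0, g2=0, g3=1, g4=1, g5=1, g6=1, g7=1, g8=1 → 1. Observed 0.
  g1: none of the 2 fault types match ✗
  g2: none of the 2 fault types match ✗
  g3: none of the 2 fault types match ✗
  g4: none of the 2 fault types match ✗
  g5: stuck-at-0 ✓; others ✗
  g6: none of the 2 fault types match ✗
  g7: stuck-at-0 ✓; others ✗
  g8: stuck-at-0 ✓; others ✗
Consistent faults: {g5 stuck-at-0, g7 stuck-at-0, g8 stuck-at-0} — 3 in all.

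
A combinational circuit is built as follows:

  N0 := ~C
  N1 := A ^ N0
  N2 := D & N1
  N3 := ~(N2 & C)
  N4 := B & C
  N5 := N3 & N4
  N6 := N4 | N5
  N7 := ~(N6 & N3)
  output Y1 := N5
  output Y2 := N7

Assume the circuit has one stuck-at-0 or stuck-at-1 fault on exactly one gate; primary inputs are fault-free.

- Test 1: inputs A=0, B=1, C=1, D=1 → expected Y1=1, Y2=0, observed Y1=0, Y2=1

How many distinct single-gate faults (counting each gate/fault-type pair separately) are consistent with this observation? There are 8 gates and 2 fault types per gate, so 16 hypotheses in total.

5

Fault-free: N0=0, N1=0, N2=0, N3=1, N4=1, N5=1, N6=1, N7=0 → Y1=1, Y2=0. Observed Y1=0, Y2=1.
  N0: stuck-at-1 ✓; others ✗
  N1: stuck-at-1 ✓; others ✗
  N2: stuck-at-1 ✓; others ✗
  N3: stuck-at-0 ✓; others ✗
  N4: stuck-at-0 ✓; others ✗
  N5: none of the 2 fault types match ✗
  N6: none of the 2 fault types match ✗
  N7: none of the 2 fault types match ✗
Consistent faults: {N0 stuck-at-1, N1 stuck-at-1, N2 stuck-at-1, N3 stuck-at-0, N4 stuck-at-0} — 5 in all.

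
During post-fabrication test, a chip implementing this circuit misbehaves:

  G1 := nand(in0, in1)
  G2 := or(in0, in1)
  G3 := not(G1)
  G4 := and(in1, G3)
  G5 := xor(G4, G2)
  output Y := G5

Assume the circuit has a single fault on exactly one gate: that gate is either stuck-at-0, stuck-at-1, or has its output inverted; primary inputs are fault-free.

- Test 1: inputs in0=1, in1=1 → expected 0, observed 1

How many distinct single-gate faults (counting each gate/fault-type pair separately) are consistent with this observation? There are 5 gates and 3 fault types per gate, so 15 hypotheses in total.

10

Fault-free: G1=0, G2=1, G3=1, G4=1, G5=0 → 0. Observed 1.
  G1: stuck-at-1, inverted output ✓; others ✗
  G2: stuck-at-0, inverted output ✓; others ✗
  G3: stuck-at-0, inverted output ✓; others ✗
  G4: stuck-at-0, inverted output ✓; others ✗
  G5: stuck-at-1, inverted output ✓; others ✗
Consistent faults: {G1 stuck-at-1, G1 inverted output, G2 stuck-at-0, G2 inverted output, G3 stuck-at-0, G3 inverted output, G4 stuck-at-0, G4 inverted output, G5 stuck-at-1, G5 inverted output} — 10 in all.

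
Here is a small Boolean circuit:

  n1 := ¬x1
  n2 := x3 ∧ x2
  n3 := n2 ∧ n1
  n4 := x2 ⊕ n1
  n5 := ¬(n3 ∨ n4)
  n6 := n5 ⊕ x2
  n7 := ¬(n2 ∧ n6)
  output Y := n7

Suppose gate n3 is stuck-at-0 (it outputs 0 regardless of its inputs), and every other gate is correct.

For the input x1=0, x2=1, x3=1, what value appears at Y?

1

Propagate with n3 forced: n1=1, n2=1, n3=0 [stuck-at-0], n4=0, n5=1, n6=0, n7=1.
So Y = 1. (Without the fault it would be 0.)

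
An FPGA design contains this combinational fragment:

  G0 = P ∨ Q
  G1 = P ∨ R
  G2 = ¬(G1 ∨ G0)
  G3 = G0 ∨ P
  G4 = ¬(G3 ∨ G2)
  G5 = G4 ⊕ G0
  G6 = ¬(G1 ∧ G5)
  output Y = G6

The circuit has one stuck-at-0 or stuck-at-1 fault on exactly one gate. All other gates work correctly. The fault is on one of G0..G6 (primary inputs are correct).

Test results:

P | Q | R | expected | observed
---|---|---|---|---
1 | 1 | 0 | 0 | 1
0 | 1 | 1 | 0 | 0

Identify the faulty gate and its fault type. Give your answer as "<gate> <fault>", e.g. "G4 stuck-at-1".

Fault-free values for test 1 (P=1, Q=1, R=0): G0=1, G1=1, G2=0, G3=1, G4=0, G5=1, G6=0, giving Y=0. Observed 1.
Test 1: faults giving observed 1 are {G0 stuck-at-0, G1 stuck-at-0, G3 stuck-at-0, G4 stuck-at-1, G5 stuck-at-0, G6 stuck-at-1}.
Test 2 (P=0, Q=1, R=1): fault-free G0=1, G1=1, G2=0, G3=1, G4=0, G5=1, G6=0 → 0; observed 0. Eliminates G1 stuck-at-0, G3 stuck-at-0, G4 stuck-at-1, G5 stuck-at-0, G6 stuck-at-1.
Only G0 stuck-at-0 is consistent with every test.

G0 stuck-at-0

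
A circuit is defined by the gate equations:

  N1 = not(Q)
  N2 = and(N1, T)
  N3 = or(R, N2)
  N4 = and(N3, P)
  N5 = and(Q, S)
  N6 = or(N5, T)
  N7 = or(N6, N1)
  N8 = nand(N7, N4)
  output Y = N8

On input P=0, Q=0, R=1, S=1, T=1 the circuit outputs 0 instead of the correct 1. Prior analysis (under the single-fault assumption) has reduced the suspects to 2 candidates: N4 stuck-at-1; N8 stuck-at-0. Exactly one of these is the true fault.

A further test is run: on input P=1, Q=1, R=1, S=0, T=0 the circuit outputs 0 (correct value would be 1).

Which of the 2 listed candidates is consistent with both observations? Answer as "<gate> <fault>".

Evaluate each candidate on input P=1, Q=1, R=1, S=0, T=0:
  N4 stuck-at-1: N1=0, N2=0, N3=1, N4=1 [stuck-at-1], N5=0, N6=0, N7=0, N8=1 → 1 — eliminated
  N8 stuck-at-0: N1=0, N2=0, N3=1, N4=1, N5=0, N6=0, N7=0, N8=0 [stuck-at-0] → 0 — matches
Only N8 stuck-at-0 reproduces the observed 0.

N8 stuck-at-0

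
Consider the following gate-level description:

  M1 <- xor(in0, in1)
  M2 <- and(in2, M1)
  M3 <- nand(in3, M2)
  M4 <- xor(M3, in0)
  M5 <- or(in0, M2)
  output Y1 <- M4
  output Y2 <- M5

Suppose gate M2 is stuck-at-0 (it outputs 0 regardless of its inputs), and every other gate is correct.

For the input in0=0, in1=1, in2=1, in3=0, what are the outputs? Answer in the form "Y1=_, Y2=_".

Propagate with M2 forced: M1=1, M2=0 [stuck-at-0], M3=1, M4=1, M5=0.
So the outputs are Y1=1, Y2=0. (Without the fault they would be Y1=1, Y2=1.)

Y1=1, Y2=0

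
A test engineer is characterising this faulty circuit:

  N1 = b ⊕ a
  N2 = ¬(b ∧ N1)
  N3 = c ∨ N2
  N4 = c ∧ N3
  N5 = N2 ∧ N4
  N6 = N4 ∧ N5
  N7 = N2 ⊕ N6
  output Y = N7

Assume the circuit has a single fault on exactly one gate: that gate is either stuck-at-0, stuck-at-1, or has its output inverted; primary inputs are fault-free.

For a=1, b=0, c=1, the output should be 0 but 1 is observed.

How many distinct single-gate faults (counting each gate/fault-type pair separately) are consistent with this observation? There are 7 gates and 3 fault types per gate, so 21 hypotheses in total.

10

Fault-free: N1=1, N2=1, N3=1, N4=1, N5=1, N6=1, N7=0 → 0. Observed 1.
  N1: none of the 3 fault types match ✗
  N2: none of the 3 fault types match ✗
  N3: stuck-at-0, inverted output ✓; others ✗
  N4: stuck-at-0, inverted output ✓; others ✗
  N5: stuck-at-0, inverted output ✓; others ✗
  N6: stuck-at-0, inverted output ✓; others ✗
  N7: stuck-at-1, inverted output ✓; others ✗
Consistent faults: {N3 stuck-at-0, N3 inverted output, N4 stuck-at-0, N4 inverted output, N5 stuck-at-0, N5 inverted output, N6 stuck-at-0, N6 inverted output, N7 stuck-at-1, N7 inverted output} — 10 in all.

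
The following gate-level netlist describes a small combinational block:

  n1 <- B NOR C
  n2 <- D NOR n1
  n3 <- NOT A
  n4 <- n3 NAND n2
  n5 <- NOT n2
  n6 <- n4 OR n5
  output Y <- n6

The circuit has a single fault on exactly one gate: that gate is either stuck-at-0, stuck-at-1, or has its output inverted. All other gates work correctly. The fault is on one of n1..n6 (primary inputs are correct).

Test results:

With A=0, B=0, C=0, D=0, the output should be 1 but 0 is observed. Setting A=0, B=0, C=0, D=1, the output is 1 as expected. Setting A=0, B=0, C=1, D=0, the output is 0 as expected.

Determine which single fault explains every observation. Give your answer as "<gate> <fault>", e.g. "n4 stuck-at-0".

Fault-free values for test 1 (A=0, B=0, C=0, D=0): n1=1, n2=0, n3=1, n4=1, n5=1, n6=1, giving Y=1. Observed 0.
Test 1: faults giving observed 0 are {n1 stuck-at-0, n1 inverted output, n2 stuck-at-1, n2 inverted output, n6 stuck-at-0, n6 inverted output}.
Test 2 (A=0, B=0, C=0, D=1): fault-free n1=1, n2=0, n3=1, n4=1, n5=1, n6=1 → 1; observed 1. Eliminates n2 stuck-at-1, n2 inverted output, n6 stuck-at-0, n6 inverted output.
Test 3 (A=0, B=0, C=1, D=0): fault-free n1=0, n2=1, n3=1, n4=0, n5=0, n6=0 → 0; observed 0. Eliminates n1 inverted output.
Only n1 stuck-at-0 is consistent with every test.

n1 stuck-at-0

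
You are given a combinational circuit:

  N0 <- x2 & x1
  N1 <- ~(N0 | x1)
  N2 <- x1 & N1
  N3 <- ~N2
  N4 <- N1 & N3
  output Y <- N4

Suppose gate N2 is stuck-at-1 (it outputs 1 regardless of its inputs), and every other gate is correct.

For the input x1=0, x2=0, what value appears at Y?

Propagate with N2 forced: N0=0, N1=1, N2=1 [stuck-at-1], N3=0, N4=0.
So Y = 0. (Without the fault it would be 1.)

0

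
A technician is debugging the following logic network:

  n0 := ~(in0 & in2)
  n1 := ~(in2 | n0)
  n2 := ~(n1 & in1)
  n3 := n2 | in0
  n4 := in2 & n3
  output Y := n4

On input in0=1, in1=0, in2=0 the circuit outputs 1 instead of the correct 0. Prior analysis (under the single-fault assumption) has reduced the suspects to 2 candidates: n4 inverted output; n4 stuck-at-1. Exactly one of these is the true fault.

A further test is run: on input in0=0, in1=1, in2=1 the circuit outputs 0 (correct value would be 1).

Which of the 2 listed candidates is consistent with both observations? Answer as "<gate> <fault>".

Evaluate each candidate on input in0=0, in1=1, in2=1:
  n4 inverted output: n0=1, n1=0, n2=1, n3=1, n4=0 [inverted output] → 0 — matches
  n4 stuck-at-1: n0=1, n1=0, n2=1, n3=1, n4=1 [stuck-at-1] → 1 — eliminated
Only n4 inverted output reproduces the observed 0.

n4 inverted output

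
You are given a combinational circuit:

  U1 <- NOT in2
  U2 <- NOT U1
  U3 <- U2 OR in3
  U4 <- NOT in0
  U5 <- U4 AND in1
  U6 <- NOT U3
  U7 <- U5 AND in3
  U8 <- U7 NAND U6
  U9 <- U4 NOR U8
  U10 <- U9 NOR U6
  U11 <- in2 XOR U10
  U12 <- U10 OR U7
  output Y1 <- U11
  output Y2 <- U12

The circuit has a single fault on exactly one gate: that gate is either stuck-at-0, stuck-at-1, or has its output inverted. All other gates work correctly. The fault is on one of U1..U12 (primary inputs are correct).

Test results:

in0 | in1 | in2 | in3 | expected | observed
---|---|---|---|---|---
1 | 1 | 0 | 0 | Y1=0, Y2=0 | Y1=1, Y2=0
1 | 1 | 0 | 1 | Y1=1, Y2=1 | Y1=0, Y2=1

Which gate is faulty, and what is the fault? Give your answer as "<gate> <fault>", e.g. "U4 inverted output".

Fault-free values for test 1 (in0=1, in1=1, in2=0, in3=0): U1=1, U2=0, U3=0, U4=0, U5=0, U6=1, U7=0, U8=1, U9=0, U10=0, U11=0, U12=0, giving Y1=0, Y2=0. Observed Y1=1, Y2=0.
Test 1: faults giving observed Y1=1, Y2=0 are {U11 stuck-at-1, U11 inverted output}.
Test 2 (in0=1, in1=1, in2=0, in3=1): fault-free U1=1, U2=0, U3=1, U4=0, U5=0, U6=0, U7=0, U8=1, U9=0, U10=1, U11=1, U12=1 → Y1=1, Y2=1; observed Y1=0, Y2=1. Eliminates U11 stuck-at-1.
Only U11 inverted output is consistent with every test.

U11 inverted output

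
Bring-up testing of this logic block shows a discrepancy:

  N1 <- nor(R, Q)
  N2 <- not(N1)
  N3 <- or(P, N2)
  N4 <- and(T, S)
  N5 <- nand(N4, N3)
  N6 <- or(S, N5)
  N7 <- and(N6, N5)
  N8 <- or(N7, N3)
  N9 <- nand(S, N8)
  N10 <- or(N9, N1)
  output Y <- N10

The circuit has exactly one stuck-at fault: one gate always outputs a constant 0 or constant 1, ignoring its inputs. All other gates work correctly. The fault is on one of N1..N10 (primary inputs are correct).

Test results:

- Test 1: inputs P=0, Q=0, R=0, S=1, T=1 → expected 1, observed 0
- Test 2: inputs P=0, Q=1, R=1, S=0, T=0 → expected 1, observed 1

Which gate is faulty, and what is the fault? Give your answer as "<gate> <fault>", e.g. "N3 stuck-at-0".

Fault-free values for test 1 (P=0, Q=0, R=0, S=1, T=1): N1=1, N2=0, N3=0, N4=1, N5=1, N6=1, N7=1, N8=1, N9=0, N10=1, giving Y=1. Observed 0.
Test 1: faults giving observed 0 are {N1 stuck-at-0, N10 stuck-at-0}.
Test 2 (P=0, Q=1, R=1, S=0, T=0): fault-free N1=0, N2=1, N3=1, N4=0, N5=1, N6=1, N7=1, N8=1, N9=1, N10=1 → 1; observed 1. Eliminates N10 stuck-at-0.
Only N1 stuck-at-0 is consistent with every test.

N1 stuck-at-0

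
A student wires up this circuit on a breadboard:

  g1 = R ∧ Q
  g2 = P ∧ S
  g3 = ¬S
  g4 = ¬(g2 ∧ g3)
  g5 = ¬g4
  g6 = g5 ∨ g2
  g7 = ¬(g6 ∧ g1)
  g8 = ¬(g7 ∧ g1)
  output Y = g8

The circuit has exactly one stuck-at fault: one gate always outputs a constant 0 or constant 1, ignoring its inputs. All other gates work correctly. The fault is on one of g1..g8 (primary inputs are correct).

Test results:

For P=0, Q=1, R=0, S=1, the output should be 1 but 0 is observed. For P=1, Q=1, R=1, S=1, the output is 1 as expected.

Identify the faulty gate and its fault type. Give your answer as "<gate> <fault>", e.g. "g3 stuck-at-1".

Fault-free values for test 1 (P=0, Q=1, R=0, S=1): g1=0, g2=0, g3=0, g4=1, g5=0, g6=0, g7=1, g8=1, giving Y=1. Observed 0.
Test 1: faults giving observed 0 are {g1 stuck-at-1, g8 stuck-at-0}.
Test 2 (P=1, Q=1, R=1, S=1): fault-free g1=1, g2=1, g3=0, g4=1, g5=0, g6=1, g7=0, g8=1 → 1; observed 1. Eliminates g8 stuck-at-0.
Only g1 stuck-at-1 is consistent with every test.

g1 stuck-at-1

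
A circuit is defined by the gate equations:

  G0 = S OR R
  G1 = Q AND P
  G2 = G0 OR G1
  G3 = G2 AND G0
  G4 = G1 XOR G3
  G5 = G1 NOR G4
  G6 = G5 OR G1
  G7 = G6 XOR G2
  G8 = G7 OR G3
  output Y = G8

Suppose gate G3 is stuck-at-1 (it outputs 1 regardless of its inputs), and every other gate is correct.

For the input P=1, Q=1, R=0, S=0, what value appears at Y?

1

Propagate with G3 forced: G0=0, G1=1, G2=1, G3=1 [stuck-at-1], G4=0, G5=0, G6=1, G7=0, G8=1.
So Y = 1. (Without the fault it would be 0.)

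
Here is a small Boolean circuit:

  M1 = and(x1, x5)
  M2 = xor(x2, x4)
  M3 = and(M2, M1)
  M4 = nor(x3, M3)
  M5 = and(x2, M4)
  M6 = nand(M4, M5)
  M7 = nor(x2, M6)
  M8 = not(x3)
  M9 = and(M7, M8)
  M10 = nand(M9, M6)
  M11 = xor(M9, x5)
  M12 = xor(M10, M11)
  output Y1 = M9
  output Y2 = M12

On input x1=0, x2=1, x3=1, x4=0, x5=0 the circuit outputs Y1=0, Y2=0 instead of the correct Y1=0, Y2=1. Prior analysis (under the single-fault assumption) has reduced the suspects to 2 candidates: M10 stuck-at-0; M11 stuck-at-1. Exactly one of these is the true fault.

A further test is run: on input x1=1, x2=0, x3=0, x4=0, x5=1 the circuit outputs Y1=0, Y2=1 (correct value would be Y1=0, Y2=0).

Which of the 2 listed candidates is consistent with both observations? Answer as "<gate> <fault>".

M10 stuck-at-0

Evaluate each candidate on input x1=1, x2=0, x3=0, x4=0, x5=1:
  M10 stuck-at-0: M1=1, M2=0, M3=0, M4=1, M5=0, M6=1, M7=0, M8=1, M9=0, M10=0 [stuck-at-0], M11=1, M12=1 → Y1=0, Y2=1 — matches
  M11 stuck-at-1: M1=1, M2=0, M3=0, M4=1, M5=0, M6=1, M7=0, M8=1, M9=0, M10=1, M11=1 [stuck-at-1], M12=0 → Y1=0, Y2=0 — eliminated
Only M10 stuck-at-0 reproduces the observed Y1=0, Y2=1.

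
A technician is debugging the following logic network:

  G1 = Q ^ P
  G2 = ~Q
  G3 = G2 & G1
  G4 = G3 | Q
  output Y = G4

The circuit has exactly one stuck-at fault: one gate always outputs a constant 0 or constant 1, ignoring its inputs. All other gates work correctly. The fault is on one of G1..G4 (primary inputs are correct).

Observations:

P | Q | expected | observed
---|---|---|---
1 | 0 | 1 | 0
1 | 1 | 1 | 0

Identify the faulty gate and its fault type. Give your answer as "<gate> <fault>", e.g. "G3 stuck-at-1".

G4 stuck-at-0

Fault-free values for test 1 (P=1, Q=0): G1=1, G2=1, G3=1, G4=1, giving Y=1. Observed 0.
Test 1: faults giving observed 0 are {G1 stuck-at-0, G2 stuck-at-0, G3 stuck-at-0, G4 stuck-at-0}.
Test 2 (P=1, Q=1): fault-free G1=0, G2=0, G3=0, G4=1 → 1; observed 0. Eliminates G1 stuck-at-0, G2 stuck-at-0, G3 stuck-at-0.
Only G4 stuck-at-0 is consistent with every test.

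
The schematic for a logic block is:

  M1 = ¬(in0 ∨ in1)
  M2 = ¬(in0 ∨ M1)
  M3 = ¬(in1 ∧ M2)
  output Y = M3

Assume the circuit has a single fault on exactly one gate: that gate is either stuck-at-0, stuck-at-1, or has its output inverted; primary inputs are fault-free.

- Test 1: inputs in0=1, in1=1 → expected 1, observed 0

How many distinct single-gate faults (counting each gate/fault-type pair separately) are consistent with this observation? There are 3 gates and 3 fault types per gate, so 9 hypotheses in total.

4

Fault-free: M1=0, M2=0, M3=1 → 1. Observed 0.
  M1 stuck-at-0: output 1 ✗
  M1 stuck-at-1: output 1 ✗
  M1 inverted output: output 1 ✗
  M2 stuck-at-0: output 1 ✗
  M2 stuck-at-1: output 0 ✓
  M2 inverted output: output 0 ✓
  M3 stuck-at-0: output 0 ✓
  M3 stuck-at-1: output 1 ✗
  M3 inverted output: output 0 ✓
Consistent faults: {M2 stuck-at-1, M2 inverted output, M3 stuck-at-0, M3 inverted output} — 4 in all.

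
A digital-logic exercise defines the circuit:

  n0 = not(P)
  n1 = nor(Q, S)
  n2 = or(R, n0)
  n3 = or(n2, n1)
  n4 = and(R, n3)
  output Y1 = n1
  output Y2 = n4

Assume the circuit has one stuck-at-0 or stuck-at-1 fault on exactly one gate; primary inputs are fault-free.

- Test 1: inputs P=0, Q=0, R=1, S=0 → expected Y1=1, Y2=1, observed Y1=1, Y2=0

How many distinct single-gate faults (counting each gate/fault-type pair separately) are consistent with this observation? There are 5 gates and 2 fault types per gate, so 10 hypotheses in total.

Fault-free: n0=1, n1=1, n2=1, n3=1, n4=1 → Y1=1, Y2=1. Observed Y1=1, Y2=0.
  n0 stuck-at-0: output Y1=1, Y2=1 ✗
  n0 stuck-at-1: output Y1=1, Y2=1 ✗
  n1 stuck-at-0: output Y1=0, Y2=1 ✗
  n1 stuck-at-1: output Y1=1, Y2=1 ✗
  n2 stuck-at-0: output Y1=1, Y2=1 ✗
  n2 stuck-at-1: output Y1=1, Y2=1 ✗
  n3 stuck-at-0: output Y1=1, Y2=0 ✓
  n3 stuck-at-1: output Y1=1, Y2=1 ✗
  n4 stuck-at-0: output Y1=1, Y2=0 ✓
  n4 stuck-at-1: output Y1=1, Y2=1 ✗
Consistent faults: {n3 stuck-at-0, n4 stuck-at-0} — 2 in all.

2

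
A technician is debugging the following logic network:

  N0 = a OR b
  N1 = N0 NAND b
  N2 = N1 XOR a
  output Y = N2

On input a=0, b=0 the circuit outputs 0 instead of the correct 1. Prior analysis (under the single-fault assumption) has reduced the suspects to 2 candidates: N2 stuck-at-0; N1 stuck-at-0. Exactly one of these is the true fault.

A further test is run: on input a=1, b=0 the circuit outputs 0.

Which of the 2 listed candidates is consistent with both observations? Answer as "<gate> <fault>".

Evaluate each candidate on input a=1, b=0:
  N2 stuck-at-0: N0=1, N1=1, N2=0 [stuck-at-0] → 0 — matches
  N1 stuck-at-0: N0=1, N1=0 [stuck-at-0], N2=1 → 1 — eliminated
Only N2 stuck-at-0 reproduces the observed 0.

N2 stuck-at-0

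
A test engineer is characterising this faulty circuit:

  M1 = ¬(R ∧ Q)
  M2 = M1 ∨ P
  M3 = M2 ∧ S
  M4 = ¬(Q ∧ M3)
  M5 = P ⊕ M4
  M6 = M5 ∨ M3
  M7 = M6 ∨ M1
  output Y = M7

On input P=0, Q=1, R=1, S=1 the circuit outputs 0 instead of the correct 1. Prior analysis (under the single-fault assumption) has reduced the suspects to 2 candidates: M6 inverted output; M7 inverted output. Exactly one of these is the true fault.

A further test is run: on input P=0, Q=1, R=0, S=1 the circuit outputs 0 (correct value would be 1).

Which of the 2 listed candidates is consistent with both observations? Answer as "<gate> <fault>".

M7 inverted output

Evaluate each candidate on input P=0, Q=1, R=0, S=1:
  M6 inverted output: M1=1, M2=1, M3=1, M4=0, M5=0, M6=0 [inverted output], M7=1 → 1 — eliminated
  M7 inverted output: M1=1, M2=1, M3=1, M4=0, M5=0, M6=1, M7=0 [inverted output] → 0 — matches
Only M7 inverted output reproduces the observed 0.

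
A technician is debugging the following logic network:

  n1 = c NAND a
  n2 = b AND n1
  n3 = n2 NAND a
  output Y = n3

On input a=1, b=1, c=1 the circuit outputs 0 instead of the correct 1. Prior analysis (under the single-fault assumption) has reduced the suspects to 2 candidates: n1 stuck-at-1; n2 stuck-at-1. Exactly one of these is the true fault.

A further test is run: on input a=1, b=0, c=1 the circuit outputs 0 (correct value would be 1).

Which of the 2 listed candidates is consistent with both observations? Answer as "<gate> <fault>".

n2 stuck-at-1

Evaluate each candidate on input a=1, b=0, c=1:
  n1 stuck-at-1: n1=1 [stuck-at-1], n2=0, n3=1 → 1 — eliminated
  n2 stuck-at-1: n1=0, n2=1 [stuck-at-1], n3=0 → 0 — matches
Only n2 stuck-at-1 reproduces the observed 0.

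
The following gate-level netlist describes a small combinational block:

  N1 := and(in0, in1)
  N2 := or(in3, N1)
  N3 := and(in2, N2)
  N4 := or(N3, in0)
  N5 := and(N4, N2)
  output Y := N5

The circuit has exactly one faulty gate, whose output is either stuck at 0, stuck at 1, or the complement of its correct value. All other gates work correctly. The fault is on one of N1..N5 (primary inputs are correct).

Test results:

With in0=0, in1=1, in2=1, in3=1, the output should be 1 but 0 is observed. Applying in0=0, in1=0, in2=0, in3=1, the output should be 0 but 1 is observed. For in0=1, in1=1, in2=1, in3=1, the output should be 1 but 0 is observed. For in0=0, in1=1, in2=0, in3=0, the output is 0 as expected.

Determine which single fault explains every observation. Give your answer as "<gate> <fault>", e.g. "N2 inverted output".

N4 inverted output

Fault-free values for test 1 (in0=0, in1=1, in2=1, in3=1): N1=0, N2=1, N3=1, N4=1, N5=1, giving Y=1. Observed 0.
Test 1: faults giving observed 0 are {N2 stuck-at-0, N2 inverted output, N3 stuck-at-0, N3 inverted output, N4 stuck-at-0, N4 inverted output, N5 stuck-at-0, N5 inverted output}.
Test 2 (in0=0, in1=0, in2=0, in3=1): fault-free N1=0, N2=1, N3=0, N4=0, N5=0 → 0; observed 1. Eliminates N2 stuck-at-0, N2 inverted output, N3 stuck-at-0, N4 stuck-at-0, N5 stuck-at-0.
Test 3 (in0=1, in1=1, in2=1, in3=1): fault-free N1=1, N2=1, N3=1, N4=1, N5=1 → 1; observed 0. Eliminates N3 inverted output.
Test 4 (in0=0, in1=1, in2=0, in3=0): fault-free N1=0, N2=0, N3=0, N4=0, N5=0 → 0; observed 0. Eliminates N5 inverted output.
Only N4 inverted output is consistent with every test.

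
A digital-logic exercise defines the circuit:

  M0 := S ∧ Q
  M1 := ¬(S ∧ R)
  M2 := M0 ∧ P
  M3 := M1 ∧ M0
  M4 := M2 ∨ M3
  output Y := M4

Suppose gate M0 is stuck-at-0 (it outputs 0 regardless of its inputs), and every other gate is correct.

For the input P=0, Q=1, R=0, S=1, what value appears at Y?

0

Propagate with M0 forced: M0=0 [stuck-at-0], M1=1, M2=0, M3=0, M4=0.
So Y = 0. (Without the fault it would be 1.)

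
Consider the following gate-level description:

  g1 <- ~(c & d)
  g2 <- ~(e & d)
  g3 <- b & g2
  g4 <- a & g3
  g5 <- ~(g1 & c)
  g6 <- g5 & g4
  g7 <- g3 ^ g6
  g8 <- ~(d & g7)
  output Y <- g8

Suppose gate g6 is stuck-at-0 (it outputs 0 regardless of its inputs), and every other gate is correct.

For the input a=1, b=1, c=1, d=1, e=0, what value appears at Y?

0

Propagate with g6 forced: g1=0, g2=1, g3=1, g4=1, g5=1, g6=0 [stuck-at-0], g7=1, g8=0.
So Y = 0. (Without the fault it would be 1.)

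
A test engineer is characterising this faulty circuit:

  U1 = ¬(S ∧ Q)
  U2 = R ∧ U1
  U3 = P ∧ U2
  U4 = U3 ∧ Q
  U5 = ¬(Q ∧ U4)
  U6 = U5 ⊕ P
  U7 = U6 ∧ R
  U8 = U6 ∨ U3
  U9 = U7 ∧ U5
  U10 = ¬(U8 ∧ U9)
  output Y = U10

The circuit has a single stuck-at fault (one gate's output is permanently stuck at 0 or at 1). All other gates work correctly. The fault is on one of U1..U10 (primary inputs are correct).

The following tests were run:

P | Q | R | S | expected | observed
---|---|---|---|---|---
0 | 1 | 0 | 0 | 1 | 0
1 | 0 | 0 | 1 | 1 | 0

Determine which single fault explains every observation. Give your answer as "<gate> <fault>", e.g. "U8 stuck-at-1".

U10 stuck-at-0

Fault-free values for test 1 (P=0, Q=1, R=0, S=0): U1=1, U2=0, U3=0, U4=0, U5=1, U6=1, U7=0, U8=1, U9=0, U10=1, giving Y=1. Observed 0.
Test 1: faults giving observed 0 are {U7 stuck-at-1, U9 stuck-at-1, U10 stuck-at-0}.
Test 2 (P=1, Q=0, R=0, S=1): fault-free U1=1, U2=0, U3=0, U4=0, U5=1, U6=0, U7=0, U8=0, U9=0, U10=1 → 1; observed 0. Eliminates U7 stuck-at-1, U9 stuck-at-1.
Only U10 stuck-at-0 is consistent with every test.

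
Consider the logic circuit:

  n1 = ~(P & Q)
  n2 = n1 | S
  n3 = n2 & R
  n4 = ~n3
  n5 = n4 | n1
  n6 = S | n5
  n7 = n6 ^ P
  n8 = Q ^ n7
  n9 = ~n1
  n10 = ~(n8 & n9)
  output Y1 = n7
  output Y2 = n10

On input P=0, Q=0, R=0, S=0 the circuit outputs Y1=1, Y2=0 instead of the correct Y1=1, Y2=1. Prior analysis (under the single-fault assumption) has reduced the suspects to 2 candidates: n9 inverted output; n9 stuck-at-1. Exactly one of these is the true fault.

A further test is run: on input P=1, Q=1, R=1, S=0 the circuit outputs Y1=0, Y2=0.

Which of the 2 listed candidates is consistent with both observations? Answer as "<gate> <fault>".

Evaluate each candidate on input P=1, Q=1, R=1, S=0:
  n9 inverted output: n1=0, n2=0, n3=0, n4=1, n5=1, n6=1, n7=0, n8=1, n9=0 [inverted output], n10=1 → Y1=0, Y2=1 — eliminated
  n9 stuck-at-1: n1=0, n2=0, n3=0, n4=1, n5=1, n6=1, n7=0, n8=1, n9=1 [stuck-at-1], n10=0 → Y1=0, Y2=0 — matches
Only n9 stuck-at-1 reproduces the observed Y1=0, Y2=0.

n9 stuck-at-1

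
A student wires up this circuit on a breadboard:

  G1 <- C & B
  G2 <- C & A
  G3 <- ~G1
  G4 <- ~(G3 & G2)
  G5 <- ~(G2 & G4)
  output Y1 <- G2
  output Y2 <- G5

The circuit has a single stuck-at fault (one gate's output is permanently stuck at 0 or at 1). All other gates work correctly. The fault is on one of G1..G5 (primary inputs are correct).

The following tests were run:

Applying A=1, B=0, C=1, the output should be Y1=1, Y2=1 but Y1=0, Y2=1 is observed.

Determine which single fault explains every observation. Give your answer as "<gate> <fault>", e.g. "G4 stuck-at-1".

Fault-free values for test 1 (A=1, B=0, C=1): G1=0, G2=1, G3=1, G4=0, G5=1, giving Y1=1, Y2=1. Observed Y1=0, Y2=1.
Test 1: faults giving observed Y1=0, Y2=1 are {G2 stuck-at-0}.
Only G2 stuck-at-0 is consistent with every test.

G2 stuck-at-0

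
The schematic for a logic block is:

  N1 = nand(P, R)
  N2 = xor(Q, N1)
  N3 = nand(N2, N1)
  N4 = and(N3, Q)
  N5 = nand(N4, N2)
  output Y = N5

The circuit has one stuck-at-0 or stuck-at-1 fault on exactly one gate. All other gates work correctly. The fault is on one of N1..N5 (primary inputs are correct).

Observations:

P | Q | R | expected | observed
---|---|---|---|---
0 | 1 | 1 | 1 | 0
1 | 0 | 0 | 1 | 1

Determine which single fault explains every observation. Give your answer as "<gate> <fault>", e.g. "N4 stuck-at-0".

Fault-free values for test 1 (P=0, Q=1, R=1): N1=1, N2=0, N3=1, N4=1, N5=1, giving Y=1. Observed 0.
Test 1: faults giving observed 0 are {N1 stuck-at-0, N5 stuck-at-0}.
Test 2 (P=1, Q=0, R=0): fault-free N1=1, N2=1, N3=0, N4=0, N5=1 → 1; observed 1. Eliminates N5 stuck-at-0.
Only N1 stuck-at-0 is consistent with every test.

N1 stuck-at-0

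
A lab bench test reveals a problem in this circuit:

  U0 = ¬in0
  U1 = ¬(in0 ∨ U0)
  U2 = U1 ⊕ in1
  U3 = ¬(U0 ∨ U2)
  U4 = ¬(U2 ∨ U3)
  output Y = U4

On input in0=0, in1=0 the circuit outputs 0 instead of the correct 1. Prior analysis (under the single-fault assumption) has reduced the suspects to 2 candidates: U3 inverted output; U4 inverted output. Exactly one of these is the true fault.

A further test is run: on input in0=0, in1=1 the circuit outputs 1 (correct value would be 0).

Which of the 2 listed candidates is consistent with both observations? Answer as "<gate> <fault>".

U4 inverted output

Evaluate each candidate on input in0=0, in1=1:
  U3 inverted output: U0=1, U1=0, U2=1, U3=1 [inverted output], U4=0 → 0 — eliminated
  U4 inverted output: U0=1, U1=0, U2=1, U3=0, U4=1 [inverted output] → 1 — matches
Only U4 inverted output reproduces the observed 1.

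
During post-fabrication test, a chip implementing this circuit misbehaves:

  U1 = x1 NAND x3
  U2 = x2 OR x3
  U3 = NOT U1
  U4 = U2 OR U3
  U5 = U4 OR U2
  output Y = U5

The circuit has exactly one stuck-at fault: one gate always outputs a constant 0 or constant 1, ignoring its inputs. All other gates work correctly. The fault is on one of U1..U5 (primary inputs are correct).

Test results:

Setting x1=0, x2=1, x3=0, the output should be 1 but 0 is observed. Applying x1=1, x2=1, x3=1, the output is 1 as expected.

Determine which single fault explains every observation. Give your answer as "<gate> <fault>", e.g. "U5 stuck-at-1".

Fault-free values for test 1 (x1=0, x2=1, x3=0): U1=1, U2=1, U3=0, U4=1, U5=1, giving Y=1. Observed 0.
Test 1: faults giving observed 0 are {U2 stuck-at-0, U5 stuck-at-0}.
Test 2 (x1=1, x2=1, x3=1): fault-free U1=0, U2=1, U3=1, U4=1, U5=1 → 1; observed 1. Eliminates U5 stuck-at-0.
Only U2 stuck-at-0 is consistent with every test.

U2 stuck-at-0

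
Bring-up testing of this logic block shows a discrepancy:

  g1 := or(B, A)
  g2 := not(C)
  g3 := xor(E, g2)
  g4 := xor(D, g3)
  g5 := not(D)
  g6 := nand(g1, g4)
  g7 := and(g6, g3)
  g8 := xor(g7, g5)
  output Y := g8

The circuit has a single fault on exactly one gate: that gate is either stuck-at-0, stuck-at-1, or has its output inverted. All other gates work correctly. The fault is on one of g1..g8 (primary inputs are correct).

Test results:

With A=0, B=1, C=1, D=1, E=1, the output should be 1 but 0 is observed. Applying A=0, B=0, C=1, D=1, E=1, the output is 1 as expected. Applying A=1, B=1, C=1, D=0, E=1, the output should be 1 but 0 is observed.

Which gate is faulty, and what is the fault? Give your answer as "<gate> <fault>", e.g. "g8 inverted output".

g4 inverted output

Fault-free values for test 1 (A=0, B=1, C=1, D=1, E=1): g1=1, g2=0, g3=1, g4=0, g5=0, g6=1, g7=1, g8=1, giving Y=1. Observed 0.
Test 1: faults giving observed 0 are {g2 stuck-at-1, g2 inverted output, g3 stuck-at-0, g3 inverted output, g4 stuck-at-1, g4 inverted output, g5 stuck-at-1, g5 inverted output, g6 stuck-at-0, g6 inverted output, g7 stuck-at-0, g7 inverted output, g8 stuck-at-0, g8 inverted output}.
Test 2 (A=0, B=0, C=1, D=1, E=1): fault-free g1=0, g2=0, g3=1, g4=0, g5=0, g6=1, g7=1, g8=1 → 1; observed 1. Eliminates g2 stuck-at-1, g2 inverted output, g3 stuck-at-0, g3 inverted output, g5 stuck-at-1, g5 inverted output, g6 stuck-at-0, g6 inverted output, g7 stuck-at-0, g7 inverted output, g8 stuck-at-0, g8 inverted output.
Test 3 (A=1, B=1, C=1, D=0, E=1): fault-free g1=1, g2=0, g3=1, g4=1, g5=1, g6=0, g7=0, g8=1 → 1; observed 0. Eliminates g4 stuck-at-1.
Only g4 inverted output is consistent with every test.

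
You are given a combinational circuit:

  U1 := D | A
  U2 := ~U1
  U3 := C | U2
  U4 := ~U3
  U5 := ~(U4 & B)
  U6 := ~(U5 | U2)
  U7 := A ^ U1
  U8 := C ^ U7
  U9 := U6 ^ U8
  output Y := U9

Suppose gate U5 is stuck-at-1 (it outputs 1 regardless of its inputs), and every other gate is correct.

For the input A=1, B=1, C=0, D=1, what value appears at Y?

Propagate with U5 forced: U1=1, U2=0, U3=0, U4=1, U5=1 [stuck-at-1], U6=0, U7=0, U8=0, U9=0.
So Y = 0. (Without the fault it would be 1.)

0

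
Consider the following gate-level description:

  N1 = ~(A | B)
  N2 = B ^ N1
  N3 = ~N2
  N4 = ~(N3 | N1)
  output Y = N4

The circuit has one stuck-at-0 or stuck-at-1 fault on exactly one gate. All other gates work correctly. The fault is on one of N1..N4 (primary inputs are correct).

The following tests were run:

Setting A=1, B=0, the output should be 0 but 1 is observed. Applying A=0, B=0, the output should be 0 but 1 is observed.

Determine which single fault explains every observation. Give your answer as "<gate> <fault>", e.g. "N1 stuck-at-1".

Fault-free values for test 1 (A=1, B=0): N1=0, N2=0, N3=1, N4=0, giving Y=0. Observed 1.
Test 1: faults giving observed 1 are {N2 stuck-at-1, N3 stuck-at-0, N4 stuck-at-1}.
Test 2 (A=0, B=0): fault-free N1=1, N2=1, N3=0, N4=0 → 0; observed 1. Eliminates N2 stuck-at-1, N3 stuck-at-0.
Only N4 stuck-at-1 is consistent with every test.

N4 stuck-at-1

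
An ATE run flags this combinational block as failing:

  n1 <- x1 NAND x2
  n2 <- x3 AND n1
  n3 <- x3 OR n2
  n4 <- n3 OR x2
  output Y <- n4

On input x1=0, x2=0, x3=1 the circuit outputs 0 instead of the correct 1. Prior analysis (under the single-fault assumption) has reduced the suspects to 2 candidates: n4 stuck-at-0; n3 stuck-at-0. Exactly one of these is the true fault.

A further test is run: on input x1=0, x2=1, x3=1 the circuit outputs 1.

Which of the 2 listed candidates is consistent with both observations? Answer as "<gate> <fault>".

n3 stuck-at-0

Evaluate each candidate on input x1=0, x2=1, x3=1:
  n4 stuck-at-0: n1=1, n2=1, n3=1, n4=0 [stuck-at-0] → 0 — eliminated
  n3 stuck-at-0: n1=1, n2=1, n3=0 [stuck-at-0], n4=1 → 1 — matches
Only n3 stuck-at-0 reproduces the observed 1.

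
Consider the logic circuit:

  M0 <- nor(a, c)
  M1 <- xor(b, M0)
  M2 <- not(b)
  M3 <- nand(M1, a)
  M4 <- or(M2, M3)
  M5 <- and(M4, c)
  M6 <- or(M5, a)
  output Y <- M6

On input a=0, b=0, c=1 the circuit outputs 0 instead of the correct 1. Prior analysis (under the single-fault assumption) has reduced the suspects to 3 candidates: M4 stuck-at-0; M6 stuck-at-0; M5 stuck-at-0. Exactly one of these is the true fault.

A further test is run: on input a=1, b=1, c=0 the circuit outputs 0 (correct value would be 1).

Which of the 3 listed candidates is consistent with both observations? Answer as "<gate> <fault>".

Evaluate each candidate on input a=1, b=1, c=0:
  M4 stuck-at-0: M0=0, M1=1, M2=0, M3=0, M4=0 [stuck-at-0], M5=0, M6=1 → 1 — eliminated
  M6 stuck-at-0: M0=0, M1=1, M2=0, M3=0, M4=0, M5=0, M6=0 [stuck-at-0] → 0 — matches
  M5 stuck-at-0: M0=0, M1=1, M2=0, M3=0, M4=0, M5=0 [stuck-at-0], M6=1 → 1 — eliminated
Only M6 stuck-at-0 reproduces the observed 0.

M6 stuck-at-0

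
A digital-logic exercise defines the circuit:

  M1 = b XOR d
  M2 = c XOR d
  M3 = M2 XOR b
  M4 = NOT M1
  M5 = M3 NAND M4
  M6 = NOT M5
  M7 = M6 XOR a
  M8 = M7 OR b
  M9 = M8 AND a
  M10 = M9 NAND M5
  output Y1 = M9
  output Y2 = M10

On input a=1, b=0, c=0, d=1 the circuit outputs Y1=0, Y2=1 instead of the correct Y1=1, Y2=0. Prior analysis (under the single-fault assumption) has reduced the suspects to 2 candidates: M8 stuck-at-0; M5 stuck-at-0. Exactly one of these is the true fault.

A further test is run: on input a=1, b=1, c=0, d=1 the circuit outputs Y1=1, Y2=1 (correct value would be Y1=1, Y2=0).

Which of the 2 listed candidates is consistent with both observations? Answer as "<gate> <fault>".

M5 stuck-at-0

Evaluate each candidate on input a=1, b=1, c=0, d=1:
  M8 stuck-at-0: M1=0, M2=1, M3=0, M4=1, M5=1, M6=0, M7=1, M8=0 [stuck-at-0], M9=0, M10=1 → Y1=0, Y2=1 — eliminated
  M5 stuck-at-0: M1=0, M2=1, M3=0, M4=1, M5=0 [stuck-at-0], M6=1, M7=0, M8=1, M9=1, M10=1 → Y1=1, Y2=1 — matches
Only M5 stuck-at-0 reproduces the observed Y1=1, Y2=1.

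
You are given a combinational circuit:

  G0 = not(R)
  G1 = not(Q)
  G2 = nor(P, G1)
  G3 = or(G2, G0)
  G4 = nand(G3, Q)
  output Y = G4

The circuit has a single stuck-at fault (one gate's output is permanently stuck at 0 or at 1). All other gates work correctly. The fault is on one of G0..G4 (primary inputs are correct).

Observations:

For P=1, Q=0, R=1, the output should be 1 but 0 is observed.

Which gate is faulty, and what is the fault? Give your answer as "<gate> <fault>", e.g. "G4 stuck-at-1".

G4 stuck-at-0

Fault-free values for test 1 (P=1, Q=0, R=1): G0=0, G1=1, G2=0, G3=0, G4=1, giving Y=1. Observed 0.
Test 1: faults giving observed 0 are {G4 stuck-at-0}.
Only G4 stuck-at-0 is consistent with every test.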